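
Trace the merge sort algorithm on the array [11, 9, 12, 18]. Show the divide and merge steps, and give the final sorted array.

Merge sort trace:

Split: [11, 9, 12, 18] -> [11, 9] and [12, 18]
  Split: [11, 9] -> [11] and [9]
  Merge: [11] + [9] -> [9, 11]
  Split: [12, 18] -> [12] and [18]
  Merge: [12] + [18] -> [12, 18]
Merge: [9, 11] + [12, 18] -> [9, 11, 12, 18]

Final sorted array: [9, 11, 12, 18]

The merge sort proceeds by recursively splitting the array and merging sorted halves.
After all merges, the sorted array is [9, 11, 12, 18].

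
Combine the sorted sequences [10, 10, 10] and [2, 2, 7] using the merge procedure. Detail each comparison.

Merging process:

Compare 10 vs 2: take 2 from right. Merged: [2]
Compare 10 vs 2: take 2 from right. Merged: [2, 2]
Compare 10 vs 7: take 7 from right. Merged: [2, 2, 7]
Append remaining from left: [10, 10, 10]. Merged: [2, 2, 7, 10, 10, 10]

Final merged array: [2, 2, 7, 10, 10, 10]
Total comparisons: 3

The merged array is [2, 2, 7, 10, 10, 10], requiring 3 comparisons. The merge step runs in O(n) time where n is the total number of elements.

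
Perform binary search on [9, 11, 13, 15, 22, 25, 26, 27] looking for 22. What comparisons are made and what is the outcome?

Binary search for 22 in [9, 11, 13, 15, 22, 25, 26, 27]:

lo=0, hi=7, mid=3, arr[mid]=15 -> 15 < 22, search right half
lo=4, hi=7, mid=5, arr[mid]=25 -> 25 > 22, search left half
lo=4, hi=4, mid=4, arr[mid]=22 -> Found target at index 4!

Binary search finds 22 at index 4 after 3 comparisons. The search repeatedly halves the search space by comparing with the middle element.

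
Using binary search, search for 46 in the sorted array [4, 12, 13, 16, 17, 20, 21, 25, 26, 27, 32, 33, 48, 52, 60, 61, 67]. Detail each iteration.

Binary search for 46 in [4, 12, 13, 16, 17, 20, 21, 25, 26, 27, 32, 33, 48, 52, 60, 61, 67]:

lo=0, hi=16, mid=8, arr[mid]=26 -> 26 < 46, search right half
lo=9, hi=16, mid=12, arr[mid]=48 -> 48 > 46, search left half
lo=9, hi=11, mid=10, arr[mid]=32 -> 32 < 46, search right half
lo=11, hi=11, mid=11, arr[mid]=33 -> 33 < 46, search right half
lo=12 > hi=11, target 46 not found

Binary search determines that 46 is not in the array after 4 comparisons. The search space was exhausted without finding the target.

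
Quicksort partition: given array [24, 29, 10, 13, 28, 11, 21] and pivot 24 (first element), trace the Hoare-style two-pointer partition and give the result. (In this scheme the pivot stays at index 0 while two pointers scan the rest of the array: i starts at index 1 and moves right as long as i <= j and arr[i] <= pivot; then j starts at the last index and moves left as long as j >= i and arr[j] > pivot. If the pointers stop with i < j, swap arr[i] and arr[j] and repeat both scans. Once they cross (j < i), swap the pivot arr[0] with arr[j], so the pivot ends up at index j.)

Hoare-style two-pointer partition with pivot = 24:

Initial array: [24, 29, 10, 13, 28, 11, 21]

Pointers start at i = 1, j = 6.
i stops at index 1 (arr[1]=29 > 24), j stops at index 6 (arr[6]=21 <= 24): swap arr[1] and arr[6], array becomes [24, 21, 10, 13, 28, 11, 29]
i stops at index 4 (arr[4]=28 > 24), j stops at index 5 (arr[5]=11 <= 24): swap arr[4] and arr[5], array becomes [24, 21, 10, 13, 11, 28, 29]
i ends at 5, j ends at 4: the pointers have crossed (j < i), so scanning stops.

Swap pivot arr[0] with arr[4] to place pivot at position 4: [11, 21, 10, 13, 24, 28, 29]
Pivot position: 4

After partitioning with pivot 24, the array becomes [11, 21, 10, 13, 24, 28, 29]. The pivot is placed at index 4. All elements to the left of the pivot are <= 24, and all elements to the right are > 24.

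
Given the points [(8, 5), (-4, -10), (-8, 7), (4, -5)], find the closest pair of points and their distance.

Computing all pairwise distances among 4 points:

d((8, 5), (-4, -10)) = 19.2094
d((8, 5), (-8, 7)) = 16.1245
d((8, 5), (4, -5)) = 10.7703
d((-4, -10), (-8, 7)) = 17.4642
d((-4, -10), (4, -5)) = 9.434 <-- minimum
d((-8, 7), (4, -5)) = 16.9706

Closest pair: (-4, -10) and (4, -5) with distance 9.434

The closest pair is (-4, -10) and (4, -5) with Euclidean distance 9.434. For 4 points, brute-force pairwise comparison is shown above. For large n, the divide-and-conquer algorithm (sort by x, recurse on halves, check the dividing strip) achieves O(n log n).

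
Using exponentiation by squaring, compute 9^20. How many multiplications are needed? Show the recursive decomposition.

Computing 9^20 by squaring (build up from 9^1; each line after the first costs one multiplication):

9^1 = 9
9^2 = (9^1)^2 = 9^2 = 81
9^4 = (9^2)^2 = 81^2 = 6561
9^5 = 9 * 9^4 = 9 * 6561 = 59049
9^10 = (9^5)^2 = 59049^2 = 3486784401
9^20 = (9^10)^2 = 3486784401^2 = 12157665459056928801

Result: 12157665459056928801
Multiplications needed: 5 (5 lines after 9^1)

9^20 = 12157665459056928801. Using exponentiation by squaring, this requires 5 multiplications. The key idea: if the exponent is even, square the half-power; if odd, multiply by the base once.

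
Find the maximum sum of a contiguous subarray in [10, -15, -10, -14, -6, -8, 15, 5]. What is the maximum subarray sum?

Using Kadane's algorithm on [10, -15, -10, -14, -6, -8, 15, 5]:

Scanning through the array:
Position 1 (value -15): max_ending_here = -5, max_so_far = 10
Position 2 (value -10): max_ending_here = -10, max_so_far = 10
Position 3 (value -14): max_ending_here = -14, max_so_far = 10
Position 4 (value -6): max_ending_here = -6, max_so_far = 10
Position 5 (value -8): max_ending_here = -8, max_so_far = 10
Position 6 (value 15): max_ending_here = 15, max_so_far = 15
Position 7 (value 5): max_ending_here = 20, max_so_far = 20

Maximum subarray: [15, 5]
Maximum sum: 20

The maximum subarray is [15, 5] with sum 20. This subarray runs from index 6 to index 7.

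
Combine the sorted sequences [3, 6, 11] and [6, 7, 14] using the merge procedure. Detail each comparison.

Merging process:

Compare 3 vs 6: take 3 from left. Merged: [3]
Compare 6 vs 6: take 6 from left. Merged: [3, 6]
Compare 11 vs 6: take 6 from right. Merged: [3, 6, 6]
Compare 11 vs 7: take 7 from right. Merged: [3, 6, 6, 7]
Compare 11 vs 14: take 11 from left. Merged: [3, 6, 6, 7, 11]
Append remaining from right: [14]. Merged: [3, 6, 6, 7, 11, 14]

Final merged array: [3, 6, 6, 7, 11, 14]
Total comparisons: 5

The merged array is [3, 6, 6, 7, 11, 14], requiring 5 comparisons. The merge step runs in O(n) time where n is the total number of elements.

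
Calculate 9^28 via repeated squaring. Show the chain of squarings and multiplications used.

Computing 9^28 by squaring (build up from 9^1; each line after the first costs one multiplication):

9^1 = 9
9^2 = (9^1)^2 = 9^2 = 81
9^3 = 9 * 9^2 = 9 * 81 = 729
9^6 = (9^3)^2 = 729^2 = 531441
9^7 = 9 * 9^6 = 9 * 531441 = 4782969
9^14 = (9^7)^2 = 4782969^2 = 22876792454961
9^28 = (9^14)^2 = 22876792454961^2 = 523347633027360537213511521

Result: 523347633027360537213511521
Multiplications needed: 6 (6 lines after 9^1)

9^28 = 523347633027360537213511521. Using exponentiation by squaring, this requires 6 multiplications. The key idea: if the exponent is even, square the half-power; if odd, multiply by the base once.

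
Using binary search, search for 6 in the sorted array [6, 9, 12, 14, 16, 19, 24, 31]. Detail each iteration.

Binary search for 6 in [6, 9, 12, 14, 16, 19, 24, 31]:

lo=0, hi=7, mid=3, arr[mid]=14 -> 14 > 6, search left half
lo=0, hi=2, mid=1, arr[mid]=9 -> 9 > 6, search left half
lo=0, hi=0, mid=0, arr[mid]=6 -> Found target at index 0!

Binary search finds 6 at index 0 after 3 comparisons. The search repeatedly halves the search space by comparing with the middle element.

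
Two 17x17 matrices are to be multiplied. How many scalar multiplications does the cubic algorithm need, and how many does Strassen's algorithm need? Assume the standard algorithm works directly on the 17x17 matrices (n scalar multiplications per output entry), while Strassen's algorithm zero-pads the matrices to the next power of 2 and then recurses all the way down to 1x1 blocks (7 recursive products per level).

Matrix multiplication for 17x17 matrices:

Strassen's algorithm requires power-of-2 dimensions. Pad 17x17 to 32x32 (next power of 2).

Standard algorithm: 17^3 = 4913 multiplications
Strassen's algorithm: 7^(log2(32)) = 7^5 = 16807 multiplications
Difference: 4913 - 16807 = -11894 (Strassen uses MORE here due to padding overhead — for small or just-over-power-of-2 n, padding can outweigh the per-level savings)

Standard: 4913 multiplications (17^3). Strassen: 16807 multiplications (7^5, after padding to 32x32). Strassen reduces 8 recursive multiplications to 7 at each level.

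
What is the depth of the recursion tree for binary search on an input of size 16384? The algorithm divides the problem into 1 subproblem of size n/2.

For divide and conquer with division factor 2:

Problem sizes at each level:
Level 0: 16384
Level 1: 8192
Level 2: 4096
Level 3: 2048
Level 4: 1024
Level 5: 512
Level 6: 256
Level 7: 128
Level 8: 64
Level 9: 32
Level 10: 16
Level 11: 8
Level 12: 4
Level 13: 2
Level 14: 1

The root is level 0 and the size-1 base case is level 14 (the tree spans levels 0 through 14, i.e. 15 levels counting the root), so the depth is the number of divisions: log_2(16384) = 14

The recursion tree depth is log_2(16384) = 14. At each level, the problem size is divided by 2, so it takes 14 divisions to reduce to a base case of size 1. The algorithm makes 1 recursive call at each level.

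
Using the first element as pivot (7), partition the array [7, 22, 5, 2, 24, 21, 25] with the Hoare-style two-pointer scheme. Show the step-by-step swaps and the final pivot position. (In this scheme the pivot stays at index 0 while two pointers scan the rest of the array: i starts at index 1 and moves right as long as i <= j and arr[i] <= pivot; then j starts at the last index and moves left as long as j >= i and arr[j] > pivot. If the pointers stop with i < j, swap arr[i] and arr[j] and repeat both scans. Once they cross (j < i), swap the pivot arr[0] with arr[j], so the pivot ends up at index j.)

Hoare-style two-pointer partition with pivot = 7:

Initial array: [7, 22, 5, 2, 24, 21, 25]

Pointers start at i = 1, j = 6.
i stops at index 1 (arr[1]=22 > 7), j stops at index 3 (arr[3]=2 <= 7): swap arr[1] and arr[3], array becomes [7, 2, 5, 22, 24, 21, 25]
i ends at 3, j ends at 2: the pointers have crossed (j < i), so scanning stops.

Swap pivot arr[0] with arr[2] to place pivot at position 2: [5, 2, 7, 22, 24, 21, 25]
Pivot position: 2

After partitioning with pivot 7, the array becomes [5, 2, 7, 22, 24, 21, 25]. The pivot is placed at index 2. All elements to the left of the pivot are <= 7, and all elements to the right are > 7.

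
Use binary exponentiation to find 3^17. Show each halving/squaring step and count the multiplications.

Computing 3^17 by squaring (build up from 3^1; each line after the first costs one multiplication):

3^1 = 3
3^2 = (3^1)^2 = 3^2 = 9
3^4 = (3^2)^2 = 9^2 = 81
3^8 = (3^4)^2 = 81^2 = 6561
3^16 = (3^8)^2 = 6561^2 = 43046721
3^17 = 3 * 3^16 = 3 * 43046721 = 129140163

Result: 129140163
Multiplications needed: 5 (5 lines after 3^1)

3^17 = 129140163. Using exponentiation by squaring, this requires 5 multiplications. The key idea: if the exponent is even, square the half-power; if odd, multiply by the base once.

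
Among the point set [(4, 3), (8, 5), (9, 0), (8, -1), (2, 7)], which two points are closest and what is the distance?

Computing all pairwise distances among 5 points:

d((4, 3), (8, 5)) = 4.4721
d((4, 3), (9, 0)) = 5.831
d((4, 3), (8, -1)) = 5.6569
d((4, 3), (2, 7)) = 4.4721
d((8, 5), (9, 0)) = 5.099
d((8, 5), (8, -1)) = 6.0
d((8, 5), (2, 7)) = 6.3246
d((9, 0), (8, -1)) = 1.4142 <-- minimum
d((9, 0), (2, 7)) = 9.8995
d((8, -1), (2, 7)) = 10.0

Closest pair: (9, 0) and (8, -1) with distance 1.4142

The closest pair is (9, 0) and (8, -1) with Euclidean distance 1.4142. For 5 points, brute-force pairwise comparison is shown above. For large n, the divide-and-conquer algorithm (sort by x, recurse on halves, check the dividing strip) achieves O(n log n).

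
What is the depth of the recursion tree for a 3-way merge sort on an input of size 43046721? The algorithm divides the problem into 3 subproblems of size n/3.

For divide and conquer with division factor 3:

Problem sizes at each level:
Level 0: 43046721
Level 1: 14348907
Level 2: 4782969
Level 3: 1594323
Level 4: 531441
Level 5: 177147
Level 6: 59049
Level 7: 19683
Level 8: 6561
Level 9: 2187
Level 10: 729
Level 11: 243
Level 12: 81
Level 13: 27
Level 14: 9
Level 15: 3
Level 16: 1

The root is level 0 and the size-1 base case is level 16 (the tree spans levels 0 through 16, i.e. 17 levels counting the root), so the depth is the number of divisions: log_3(43046721) = 16

The recursion tree depth is log_3(43046721) = 16. At each level, the problem size is divided by 3, so it takes 16 divisions to reduce to a base case of size 1. The algorithm makes 3 recursive calls at each level.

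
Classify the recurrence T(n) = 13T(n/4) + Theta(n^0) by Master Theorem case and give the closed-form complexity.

Master Theorem for T(n) = 13T(n/4) + O(n^0):

a = 13, b = 4, c = 0
log_b(a) = log_4(13) = 1.8502

Case 1: c = 0 < log_4(13) = 1.8502
T(n) = O(n^(log_4 13))

For T(n) = 13T(n/4) + O(n^0): log_4(13) = 1.8502. This is Case 1 of the Master Theorem (c < log_b(a), work dominated by leaves), giving O(n^(log_4 13)).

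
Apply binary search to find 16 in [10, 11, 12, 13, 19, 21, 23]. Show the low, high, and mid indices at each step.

Binary search for 16 in [10, 11, 12, 13, 19, 21, 23]:

lo=0, hi=6, mid=3, arr[mid]=13 -> 13 < 16, search right half
lo=4, hi=6, mid=5, arr[mid]=21 -> 21 > 16, search left half
lo=4, hi=4, mid=4, arr[mid]=19 -> 19 > 16, search left half
lo=4 > hi=3, target 16 not found

Binary search determines that 16 is not in the array after 3 comparisons. The search space was exhausted without finding the target.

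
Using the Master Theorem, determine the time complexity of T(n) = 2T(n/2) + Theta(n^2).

Master Theorem for T(n) = 2T(n/2) + O(n^2):

a = 2, b = 2, c = 2
log_b(a) = log_2(2) = 1.0000

Case 3: c = 2 > log_2(2) = 1.0000
T(n) = O(n^2) = O(n^2)

For T(n) = 2T(n/2) + O(n^2): log_2(2) = 1.0000. This is Case 3 of the Master Theorem (c > log_b(a), work dominated by root), giving O(n^2).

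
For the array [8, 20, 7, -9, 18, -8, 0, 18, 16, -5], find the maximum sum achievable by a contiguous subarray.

Using Kadane's algorithm on [8, 20, 7, -9, 18, -8, 0, 18, 16, -5]:

Scanning through the array:
Position 1 (value 20): max_ending_here = 28, max_so_far = 28
Position 2 (value 7): max_ending_here = 35, max_so_far = 35
Position 3 (value -9): max_ending_here = 26, max_so_far = 35
Position 4 (value 18): max_ending_here = 44, max_so_far = 44
Position 5 (value -8): max_ending_here = 36, max_so_far = 44
Position 6 (value 0): max_ending_here = 36, max_so_far = 44
Position 7 (value 18): max_ending_here = 54, max_so_far = 54
Position 8 (value 16): max_ending_here = 70, max_so_far = 70
Position 9 (value -5): max_ending_here = 65, max_so_far = 70

Maximum subarray: [8, 20, 7, -9, 18, -8, 0, 18, 16]
Maximum sum: 70

The maximum subarray is [8, 20, 7, -9, 18, -8, 0, 18, 16] with sum 70. This subarray runs from index 0 to index 8.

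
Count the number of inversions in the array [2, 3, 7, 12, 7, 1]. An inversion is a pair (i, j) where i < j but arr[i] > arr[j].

Finding inversions in [2, 3, 7, 12, 7, 1]:

(0, 5): arr[0]=2 > arr[5]=1
(1, 5): arr[1]=3 > arr[5]=1
(2, 5): arr[2]=7 > arr[5]=1
(3, 4): arr[3]=12 > arr[4]=7
(3, 5): arr[3]=12 > arr[5]=1
(4, 5): arr[4]=7 > arr[5]=1

Total inversions: 6

The array has 6 inversion(s): (0,5), (1,5), (2,5), (3,4), (3,5), (4,5). Each pair (i,j) satisfies i < j and arr[i] > arr[j].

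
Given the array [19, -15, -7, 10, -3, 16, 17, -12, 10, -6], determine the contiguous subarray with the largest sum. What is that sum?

Using Kadane's algorithm on [19, -15, -7, 10, -3, 16, 17, -12, 10, -6]:

Scanning through the array:
Position 1 (value -15): max_ending_here = 4, max_so_far = 19
Position 2 (value -7): max_ending_here = -3, max_so_far = 19
Position 3 (value 10): max_ending_here = 10, max_so_far = 19
Position 4 (value -3): max_ending_here = 7, max_so_far = 19
Position 5 (value 16): max_ending_here = 23, max_so_far = 23
Position 6 (value 17): max_ending_here = 40, max_so_far = 40
Position 7 (value -12): max_ending_here = 28, max_so_far = 40
Position 8 (value 10): max_ending_here = 38, max_so_far = 40
Position 9 (value -6): max_ending_here = 32, max_so_far = 40

Maximum subarray: [10, -3, 16, 17]
Maximum sum: 40

The maximum subarray is [10, -3, 16, 17] with sum 40. This subarray runs from index 3 to index 6.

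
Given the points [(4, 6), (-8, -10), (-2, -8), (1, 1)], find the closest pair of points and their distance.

Computing all pairwise distances among 4 points:

d((4, 6), (-8, -10)) = 20.0
d((4, 6), (-2, -8)) = 15.2315
d((4, 6), (1, 1)) = 5.831 <-- minimum
d((-8, -10), (-2, -8)) = 6.3246
d((-8, -10), (1, 1)) = 14.2127
d((-2, -8), (1, 1)) = 9.4868

Closest pair: (4, 6) and (1, 1) with distance 5.831

The closest pair is (4, 6) and (1, 1) with Euclidean distance 5.831. For 4 points, brute-force pairwise comparison is shown above. For large n, the divide-and-conquer algorithm (sort by x, recurse on halves, check the dividing strip) achieves O(n log n).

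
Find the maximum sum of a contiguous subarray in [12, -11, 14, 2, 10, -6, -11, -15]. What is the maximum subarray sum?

Using Kadane's algorithm on [12, -11, 14, 2, 10, -6, -11, -15]:

Scanning through the array:
Position 1 (value -11): max_ending_here = 1, max_so_far = 12
Position 2 (value 14): max_ending_here = 15, max_so_far = 15
Position 3 (value 2): max_ending_here = 17, max_so_far = 17
Position 4 (value 10): max_ending_here = 27, max_so_far = 27
Position 5 (value -6): max_ending_here = 21, max_so_far = 27
Position 6 (value -11): max_ending_here = 10, max_so_far = 27
Position 7 (value -15): max_ending_here = -5, max_so_far = 27

Maximum subarray: [12, -11, 14, 2, 10]
Maximum sum: 27

The maximum subarray is [12, -11, 14, 2, 10] with sum 27. This subarray runs from index 0 to index 4.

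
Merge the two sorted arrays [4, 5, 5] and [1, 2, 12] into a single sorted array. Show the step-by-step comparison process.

Merging process:

Compare 4 vs 1: take 1 from right. Merged: [1]
Compare 4 vs 2: take 2 from right. Merged: [1, 2]
Compare 4 vs 12: take 4 from left. Merged: [1, 2, 4]
Compare 5 vs 12: take 5 from left. Merged: [1, 2, 4, 5]
Compare 5 vs 12: take 5 from left. Merged: [1, 2, 4, 5, 5]
Append remaining from right: [12]. Merged: [1, 2, 4, 5, 5, 12]

Final merged array: [1, 2, 4, 5, 5, 12]
Total comparisons: 5

The merged array is [1, 2, 4, 5, 5, 12], requiring 5 comparisons. The merge step runs in O(n) time where n is the total number of elements.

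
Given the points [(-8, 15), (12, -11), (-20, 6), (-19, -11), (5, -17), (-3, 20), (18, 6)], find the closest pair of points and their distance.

Computing all pairwise distances among 7 points:

d((-8, 15), (12, -11)) = 32.8024
d((-8, 15), (-20, 6)) = 15.0
d((-8, 15), (-19, -11)) = 28.2312
d((-8, 15), (5, -17)) = 34.5398
d((-8, 15), (-3, 20)) = 7.0711 <-- minimum
d((-8, 15), (18, 6)) = 27.5136
d((12, -11), (-20, 6)) = 36.2353
d((12, -11), (-19, -11)) = 31.0
d((12, -11), (5, -17)) = 9.2195
d((12, -11), (-3, 20)) = 34.4384
d((12, -11), (18, 6)) = 18.0278
d((-20, 6), (-19, -11)) = 17.0294
d((-20, 6), (5, -17)) = 33.9706
d((-20, 6), (-3, 20)) = 22.0227
d((-20, 6), (18, 6)) = 38.0
d((-19, -11), (5, -17)) = 24.7386
d((-19, -11), (-3, 20)) = 34.8855
d((-19, -11), (18, 6)) = 40.7185
d((5, -17), (-3, 20)) = 37.855
d((5, -17), (18, 6)) = 26.4197
d((-3, 20), (18, 6)) = 25.2389

Closest pair: (-8, 15) and (-3, 20) with distance 7.0711

The closest pair is (-8, 15) and (-3, 20) with Euclidean distance 7.0711. For 7 points, brute-force pairwise comparison is shown above. For large n, the divide-and-conquer algorithm (sort by x, recurse on halves, check the dividing strip) achieves O(n log n).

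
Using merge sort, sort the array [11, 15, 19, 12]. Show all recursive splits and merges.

Merge sort trace:

Split: [11, 15, 19, 12] -> [11, 15] and [19, 12]
  Split: [11, 15] -> [11] and [15]
  Merge: [11] + [15] -> [11, 15]
  Split: [19, 12] -> [19] and [12]
  Merge: [19] + [12] -> [12, 19]
Merge: [11, 15] + [12, 19] -> [11, 12, 15, 19]

Final sorted array: [11, 12, 15, 19]

The merge sort proceeds by recursively splitting the array and merging sorted halves.
After all merges, the sorted array is [11, 12, 15, 19].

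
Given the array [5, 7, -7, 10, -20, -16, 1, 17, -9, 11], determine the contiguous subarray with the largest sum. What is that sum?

Using Kadane's algorithm on [5, 7, -7, 10, -20, -16, 1, 17, -9, 11]:

Scanning through the array:
Position 1 (value 7): max_ending_here = 12, max_so_far = 12
Position 2 (value -7): max_ending_here = 5, max_so_far = 12
Position 3 (value 10): max_ending_here = 15, max_so_far = 15
Position 4 (value -20): max_ending_here = -5, max_so_far = 15
Position 5 (value -16): max_ending_here = -16, max_so_far = 15
Position 6 (value 1): max_ending_here = 1, max_so_far = 15
Position 7 (value 17): max_ending_here = 18, max_so_far = 18
Position 8 (value -9): max_ending_here = 9, max_so_far = 18
Position 9 (value 11): max_ending_here = 20, max_so_far = 20

Maximum subarray: [1, 17, -9, 11]
Maximum sum: 20

The maximum subarray is [1, 17, -9, 11] with sum 20. This subarray runs from index 6 to index 9.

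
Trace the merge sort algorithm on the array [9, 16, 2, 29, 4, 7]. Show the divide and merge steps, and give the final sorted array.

Merge sort trace:

Split: [9, 16, 2, 29, 4, 7] -> [9, 16, 2] and [29, 4, 7]
  Split: [9, 16, 2] -> [9] and [16, 2]
    Split: [16, 2] -> [16] and [2]
    Merge: [16] + [2] -> [2, 16]
  Merge: [9] + [2, 16] -> [2, 9, 16]
  Split: [29, 4, 7] -> [29] and [4, 7]
    Split: [4, 7] -> [4] and [7]
    Merge: [4] + [7] -> [4, 7]
  Merge: [29] + [4, 7] -> [4, 7, 29]
Merge: [2, 9, 16] + [4, 7, 29] -> [2, 4, 7, 9, 16, 29]

Final sorted array: [2, 4, 7, 9, 16, 29]

The merge sort proceeds by recursively splitting the array and merging sorted halves.
After all merges, the sorted array is [2, 4, 7, 9, 16, 29].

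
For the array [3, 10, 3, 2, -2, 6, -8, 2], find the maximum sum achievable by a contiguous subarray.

Using Kadane's algorithm on [3, 10, 3, 2, -2, 6, -8, 2]:

Scanning through the array:
Position 1 (value 10): max_ending_here = 13, max_so_far = 13
Position 2 (value 3): max_ending_here = 16, max_so_far = 16
Position 3 (value 2): max_ending_here = 18, max_so_far = 18
Position 4 (value -2): max_ending_here = 16, max_so_far = 18
Position 5 (value 6): max_ending_here = 22, max_so_far = 22
Position 6 (value -8): max_ending_here = 14, max_so_far = 22
Position 7 (value 2): max_ending_here = 16, max_so_far = 22

Maximum subarray: [3, 10, 3, 2, -2, 6]
Maximum sum: 22

The maximum subarray is [3, 10, 3, 2, -2, 6] with sum 22. This subarray runs from index 0 to index 5.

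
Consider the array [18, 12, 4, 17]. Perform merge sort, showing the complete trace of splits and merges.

Merge sort trace:

Split: [18, 12, 4, 17] -> [18, 12] and [4, 17]
  Split: [18, 12] -> [18] and [12]
  Merge: [18] + [12] -> [12, 18]
  Split: [4, 17] -> [4] and [17]
  Merge: [4] + [17] -> [4, 17]
Merge: [12, 18] + [4, 17] -> [4, 12, 17, 18]

Final sorted array: [4, 12, 17, 18]

The merge sort proceeds by recursively splitting the array and merging sorted halves.
After all merges, the sorted array is [4, 12, 17, 18].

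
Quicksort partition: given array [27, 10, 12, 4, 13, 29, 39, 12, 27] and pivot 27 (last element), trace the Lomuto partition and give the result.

Lomuto partition with pivot = 27:

Initial array: [27, 10, 12, 4, 13, 29, 39, 12, 27]

arr[0]=27 <= 27: swap with position 0, array becomes [27, 10, 12, 4, 13, 29, 39, 12, 27]
arr[1]=10 <= 27: swap with position 1, array becomes [27, 10, 12, 4, 13, 29, 39, 12, 27]
arr[2]=12 <= 27: swap with position 2, array becomes [27, 10, 12, 4, 13, 29, 39, 12, 27]
arr[3]=4 <= 27: swap with position 3, array becomes [27, 10, 12, 4, 13, 29, 39, 12, 27]
arr[4]=13 <= 27: swap with position 4, array becomes [27, 10, 12, 4, 13, 29, 39, 12, 27]
arr[5]=29 > 27: no swap
arr[6]=39 > 27: no swap
arr[7]=12 <= 27: swap with position 5, array becomes [27, 10, 12, 4, 13, 12, 39, 29, 27]

Place pivot at position 6: [27, 10, 12, 4, 13, 12, 27, 29, 39]
Pivot position: 6

After partitioning with pivot 27, the array becomes [27, 10, 12, 4, 13, 12, 27, 29, 39]. The pivot is placed at index 6. All elements to the left of the pivot are <= 27, and all elements to the right are > 27.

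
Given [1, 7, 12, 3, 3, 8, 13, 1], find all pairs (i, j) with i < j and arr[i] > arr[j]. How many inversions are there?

Finding inversions in [1, 7, 12, 3, 3, 8, 13, 1]:

(1, 3): arr[1]=7 > arr[3]=3
(1, 4): arr[1]=7 > arr[4]=3
(1, 7): arr[1]=7 > arr[7]=1
(2, 3): arr[2]=12 > arr[3]=3
(2, 4): arr[2]=12 > arr[4]=3
(2, 5): arr[2]=12 > arr[5]=8
(2, 7): arr[2]=12 > arr[7]=1
(3, 7): arr[3]=3 > arr[7]=1
(4, 7): arr[4]=3 > arr[7]=1
(5, 7): arr[5]=8 > arr[7]=1
(6, 7): arr[6]=13 > arr[7]=1

Total inversions: 11

The array has 11 inversion(s): (1,3), (1,4), (1,7), (2,3), (2,4), (2,5), (2,7), (3,7), (4,7), (5,7), (6,7). Each pair (i,j) satisfies i < j and arr[i] > arr[j].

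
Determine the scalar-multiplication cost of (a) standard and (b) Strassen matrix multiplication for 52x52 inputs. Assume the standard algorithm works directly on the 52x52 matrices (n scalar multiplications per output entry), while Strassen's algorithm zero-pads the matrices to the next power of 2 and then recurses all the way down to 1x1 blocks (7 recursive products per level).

Matrix multiplication for 52x52 matrices:

Strassen's algorithm requires power-of-2 dimensions. Pad 52x52 to 64x64 (next power of 2).

Standard algorithm: 52^3 = 140608 multiplications
Strassen's algorithm: 7^(log2(64)) = 7^6 = 117649 multiplications
Savings: 140608 - 117649 = 22959 multiplications

Standard: 140608 multiplications (52^3). Strassen: 117649 multiplications (7^6, after padding to 64x64). Strassen reduces 8 recursive multiplications to 7 at each level.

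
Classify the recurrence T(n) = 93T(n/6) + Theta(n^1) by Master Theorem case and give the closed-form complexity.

Master Theorem for T(n) = 93T(n/6) + O(n^1):

a = 93, b = 6, c = 1
log_b(a) = log_6(93) = 2.5297

Case 1: c = 1 < log_6(93) = 2.5297
T(n) = O(n^(log_6 93))

For T(n) = 93T(n/6) + O(n^1): log_6(93) = 2.5297. This is Case 1 of the Master Theorem (c < log_b(a), work dominated by leaves), giving O(n^(log_6 93)).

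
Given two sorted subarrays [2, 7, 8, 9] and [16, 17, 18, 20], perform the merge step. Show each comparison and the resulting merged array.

Merging process:

Compare 2 vs 16: take 2 from left. Merged: [2]
Compare 7 vs 16: take 7 from left. Merged: [2, 7]
Compare 8 vs 16: take 8 from left. Merged: [2, 7, 8]
Compare 9 vs 16: take 9 from left. Merged: [2, 7, 8, 9]
Append remaining from right: [16, 17, 18, 20]. Merged: [2, 7, 8, 9, 16, 17, 18, 20]

Final merged array: [2, 7, 8, 9, 16, 17, 18, 20]
Total comparisons: 4

The merged array is [2, 7, 8, 9, 16, 17, 18, 20], requiring 4 comparisons. The merge step runs in O(n) time where n is the total number of elements.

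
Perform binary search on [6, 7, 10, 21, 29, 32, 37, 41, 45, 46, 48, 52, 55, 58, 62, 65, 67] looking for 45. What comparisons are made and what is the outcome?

Binary search for 45 in [6, 7, 10, 21, 29, 32, 37, 41, 45, 46, 48, 52, 55, 58, 62, 65, 67]:

lo=0, hi=16, mid=8, arr[mid]=45 -> Found target at index 8!

Binary search finds 45 at index 8 after 1 comparisons. The search repeatedly halves the search space by comparing with the middle element.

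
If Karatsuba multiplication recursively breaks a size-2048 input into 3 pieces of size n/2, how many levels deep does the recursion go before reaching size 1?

For divide and conquer with division factor 2:

Problem sizes at each level:
Level 0: 2048
Level 1: 1024
Level 2: 512
Level 3: 256
Level 4: 128
Level 5: 64
Level 6: 32
Level 7: 16
Level 8: 8
Level 9: 4
Level 10: 2
Level 11: 1

The root is level 0 and the size-1 base case is level 11 (the tree spans levels 0 through 11, i.e. 12 levels counting the root), so the depth is the number of divisions: log_2(2048) = 11

The recursion tree depth is log_2(2048) = 11. At each level, the problem size is divided by 2, so it takes 11 divisions to reduce to a base case of size 1. The algorithm makes 3 recursive calls at each level.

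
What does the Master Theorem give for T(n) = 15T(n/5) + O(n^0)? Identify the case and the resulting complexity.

Master Theorem for T(n) = 15T(n/5) + O(n^0):

a = 15, b = 5, c = 0
log_b(a) = log_5(15) = 1.6826

Case 1: c = 0 < log_5(15) = 1.6826
T(n) = O(n^(log_5 15))

For T(n) = 15T(n/5) + O(n^0): log_5(15) = 1.6826. This is Case 1 of the Master Theorem (c < log_b(a), work dominated by leaves), giving O(n^(log_5 15)).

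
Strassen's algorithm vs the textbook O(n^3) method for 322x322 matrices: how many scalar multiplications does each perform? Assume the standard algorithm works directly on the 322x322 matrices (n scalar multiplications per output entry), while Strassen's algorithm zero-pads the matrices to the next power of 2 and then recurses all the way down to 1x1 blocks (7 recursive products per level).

Matrix multiplication for 322x322 matrices:

Strassen's algorithm requires power-of-2 dimensions. Pad 322x322 to 512x512 (next power of 2).

Standard algorithm: 322^3 = 33386248 multiplications
Strassen's algorithm: 7^(log2(512)) = 7^9 = 40353607 multiplications
Difference: 33386248 - 40353607 = -6967359 (Strassen uses MORE here due to padding overhead — for small or just-over-power-of-2 n, padding can outweigh the per-level savings)

Standard: 33386248 multiplications (322^3). Strassen: 40353607 multiplications (7^9, after padding to 512x512). Strassen reduces 8 recursive multiplications to 7 at each level.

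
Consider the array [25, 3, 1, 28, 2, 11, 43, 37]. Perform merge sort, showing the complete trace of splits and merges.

Merge sort trace:

Split: [25, 3, 1, 28, 2, 11, 43, 37] -> [25, 3, 1, 28] and [2, 11, 43, 37]
  Split: [25, 3, 1, 28] -> [25, 3] and [1, 28]
    Split: [25, 3] -> [25] and [3]
    Merge: [25] + [3] -> [3, 25]
    Split: [1, 28] -> [1] and [28]
    Merge: [1] + [28] -> [1, 28]
  Merge: [3, 25] + [1, 28] -> [1, 3, 25, 28]
  Split: [2, 11, 43, 37] -> [2, 11] and [43, 37]
    Split: [2, 11] -> [2] and [11]
    Merge: [2] + [11] -> [2, 11]
    Split: [43, 37] -> [43] and [37]
    Merge: [43] + [37] -> [37, 43]
  Merge: [2, 11] + [37, 43] -> [2, 11, 37, 43]
Merge: [1, 3, 25, 28] + [2, 11, 37, 43] -> [1, 2, 3, 11, 25, 28, 37, 43]

Final sorted array: [1, 2, 3, 11, 25, 28, 37, 43]

The merge sort proceeds by recursively splitting the array and merging sorted halves.
After all merges, the sorted array is [1, 2, 3, 11, 25, 28, 37, 43].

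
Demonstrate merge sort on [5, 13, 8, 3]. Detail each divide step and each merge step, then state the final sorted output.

Merge sort trace:

Split: [5, 13, 8, 3] -> [5, 13] and [8, 3]
  Split: [5, 13] -> [5] and [13]
  Merge: [5] + [13] -> [5, 13]
  Split: [8, 3] -> [8] and [3]
  Merge: [8] + [3] -> [3, 8]
Merge: [5, 13] + [3, 8] -> [3, 5, 8, 13]

Final sorted array: [3, 5, 8, 13]

The merge sort proceeds by recursively splitting the array and merging sorted halves.
After all merges, the sorted array is [3, 5, 8, 13].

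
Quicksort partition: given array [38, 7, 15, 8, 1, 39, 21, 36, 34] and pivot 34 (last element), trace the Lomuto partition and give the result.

Lomuto partition with pivot = 34:

Initial array: [38, 7, 15, 8, 1, 39, 21, 36, 34]

arr[0]=38 > 34: no swap
arr[1]=7 <= 34: swap with position 0, array becomes [7, 38, 15, 8, 1, 39, 21, 36, 34]
arr[2]=15 <= 34: swap with position 1, array becomes [7, 15, 38, 8, 1, 39, 21, 36, 34]
arr[3]=8 <= 34: swap with position 2, array becomes [7, 15, 8, 38, 1, 39, 21, 36, 34]
arr[4]=1 <= 34: swap with position 3, array becomes [7, 15, 8, 1, 38, 39, 21, 36, 34]
arr[5]=39 > 34: no swap
arr[6]=21 <= 34: swap with position 4, array becomes [7, 15, 8, 1, 21, 39, 38, 36, 34]
arr[7]=36 > 34: no swap

Place pivot at position 5: [7, 15, 8, 1, 21, 34, 38, 36, 39]
Pivot position: 5

After partitioning with pivot 34, the array becomes [7, 15, 8, 1, 21, 34, 38, 36, 39]. The pivot is placed at index 5. All elements to the left of the pivot are <= 34, and all elements to the right are > 34.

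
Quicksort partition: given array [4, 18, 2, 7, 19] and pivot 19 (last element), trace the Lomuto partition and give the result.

Lomuto partition with pivot = 19:

Initial array: [4, 18, 2, 7, 19]

arr[0]=4 <= 19: swap with position 0, array becomes [4, 18, 2, 7, 19]
arr[1]=18 <= 19: swap with position 1, array becomes [4, 18, 2, 7, 19]
arr[2]=2 <= 19: swap with position 2, array becomes [4, 18, 2, 7, 19]
arr[3]=7 <= 19: swap with position 3, array becomes [4, 18, 2, 7, 19]

Place pivot at position 4: [4, 18, 2, 7, 19]
Pivot position: 4

After partitioning with pivot 19, the array becomes [4, 18, 2, 7, 19]. The pivot is placed at index 4. All elements to the left of the pivot are <= 19, and all elements to the right are > 19.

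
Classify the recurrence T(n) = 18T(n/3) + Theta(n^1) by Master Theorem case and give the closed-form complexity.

Master Theorem for T(n) = 18T(n/3) + O(n^1):

a = 18, b = 3, c = 1
log_b(a) = log_3(18) = 2.6309

Case 1: c = 1 < log_3(18) = 2.6309
T(n) = O(n^(log_3 18))

For T(n) = 18T(n/3) + O(n^1): log_3(18) = 2.6309. This is Case 1 of the Master Theorem (c < log_b(a), work dominated by leaves), giving O(n^(log_3 18)).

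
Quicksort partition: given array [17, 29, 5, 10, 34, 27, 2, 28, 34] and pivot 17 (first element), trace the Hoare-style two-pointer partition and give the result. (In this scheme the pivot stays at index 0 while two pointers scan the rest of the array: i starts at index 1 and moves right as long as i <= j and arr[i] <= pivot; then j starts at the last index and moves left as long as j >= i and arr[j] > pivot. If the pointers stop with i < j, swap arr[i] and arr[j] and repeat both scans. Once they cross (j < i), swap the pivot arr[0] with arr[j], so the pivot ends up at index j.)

Hoare-style two-pointer partition with pivot = 17:

Initial array: [17, 29, 5, 10, 34, 27, 2, 28, 34]

Pointers start at i = 1, j = 8.
i stops at index 1 (arr[1]=29 > 17), j stops at index 6 (arr[6]=2 <= 17): swap arr[1] and arr[6], array becomes [17, 2, 5, 10, 34, 27, 29, 28, 34]
i ends at 4, j ends at 3: the pointers have crossed (j < i), so scanning stops.

Swap pivot arr[0] with arr[3] to place pivot at position 3: [10, 2, 5, 17, 34, 27, 29, 28, 34]
Pivot position: 3

After partitioning with pivot 17, the array becomes [10, 2, 5, 17, 34, 27, 29, 28, 34]. The pivot is placed at index 3. All elements to the left of the pivot are <= 17, and all elements to the right are > 17.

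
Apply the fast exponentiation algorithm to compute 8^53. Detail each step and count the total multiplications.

Computing 8^53 by squaring (build up from 8^1; each line after the first costs one multiplication):

8^1 = 8
8^2 = (8^1)^2 = 8^2 = 64
8^3 = 8 * 8^2 = 8 * 64 = 512
8^6 = (8^3)^2 = 512^2 = 262144
8^12 = (8^6)^2 = 262144^2 = 68719476736
8^13 = 8 * 8^12 = 8 * 68719476736 = 549755813888
8^26 = (8^13)^2 = 549755813888^2 = 302231454903657293676544
8^52 = (8^26)^2 = 302231454903657293676544^2 = 91343852333181432387730302044767688728495783936
8^53 = 8 * 8^52 = 8 * 91343852333181432387730302044767688728495783936 = 730750818665451459101842416358141509827966271488

Result: 730750818665451459101842416358141509827966271488
Multiplications needed: 8 (8 lines after 8^1)

8^53 = 730750818665451459101842416358141509827966271488. Using exponentiation by squaring, this requires 8 multiplications. The key idea: if the exponent is even, square the half-power; if odd, multiply by the base once.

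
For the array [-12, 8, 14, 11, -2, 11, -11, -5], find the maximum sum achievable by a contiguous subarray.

Using Kadane's algorithm on [-12, 8, 14, 11, -2, 11, -11, -5]:

Scanning through the array:
Position 1 (value 8): max_ending_here = 8, max_so_far = 8
Position 2 (value 14): max_ending_here = 22, max_so_far = 22
Position 3 (value 11): max_ending_here = 33, max_so_far = 33
Position 4 (value -2): max_ending_here = 31, max_so_far = 33
Position 5 (value 11): max_ending_here = 42, max_so_far = 42
Position 6 (value -11): max_ending_here = 31, max_so_far = 42
Position 7 (value -5): max_ending_here = 26, max_so_far = 42

Maximum subarray: [8, 14, 11, -2, 11]
Maximum sum: 42

The maximum subarray is [8, 14, 11, -2, 11] with sum 42. This subarray runs from index 1 to index 5.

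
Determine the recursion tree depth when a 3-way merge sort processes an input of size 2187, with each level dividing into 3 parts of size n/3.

For divide and conquer with division factor 3:

Problem sizes at each level:
Level 0: 2187
Level 1: 729
Level 2: 243
Level 3: 81
Level 4: 27
Level 5: 9
Level 6: 3
Level 7: 1

The root is level 0 and the size-1 base case is level 7 (the tree spans levels 0 through 7, i.e. 8 levels counting the root), so the depth is the number of divisions: log_3(2187) = 7

The recursion tree depth is log_3(2187) = 7. At each level, the problem size is divided by 3, so it takes 7 divisions to reduce to a base case of size 1. The algorithm makes 3 recursive calls at each level.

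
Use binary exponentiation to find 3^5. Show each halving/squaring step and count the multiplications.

Computing 3^5 by squaring (build up from 3^1; each line after the first costs one multiplication):

3^1 = 3
3^2 = (3^1)^2 = 3^2 = 9
3^4 = (3^2)^2 = 9^2 = 81
3^5 = 3 * 3^4 = 3 * 81 = 243

Result: 243
Multiplications needed: 3 (3 lines after 3^1)

3^5 = 243. Using exponentiation by squaring, this requires 3 multiplications. The key idea: if the exponent is even, square the half-power; if odd, multiply by the base once.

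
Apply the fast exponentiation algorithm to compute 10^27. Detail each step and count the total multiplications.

Computing 10^27 by squaring (build up from 10^1; each line after the first costs one multiplication):

10^1 = 10
10^2 = (10^1)^2 = 10^2 = 100
10^3 = 10 * 10^2 = 10 * 100 = 1000
10^6 = (10^3)^2 = 1000^2 = 1000000
10^12 = (10^6)^2 = 1000000^2 = 1000000000000
10^13 = 10 * 10^12 = 10 * 1000000000000 = 10000000000000
10^26 = (10^13)^2 = 10000000000000^2 = 100000000000000000000000000
10^27 = 10 * 10^26 = 10 * 100000000000000000000000000 = 1000000000000000000000000000

Result: 1000000000000000000000000000
Multiplications needed: 7 (7 lines after 10^1)

10^27 = 1000000000000000000000000000. Using exponentiation by squaring, this requires 7 multiplications. The key idea: if the exponent is even, square the half-power; if odd, multiply by the base once.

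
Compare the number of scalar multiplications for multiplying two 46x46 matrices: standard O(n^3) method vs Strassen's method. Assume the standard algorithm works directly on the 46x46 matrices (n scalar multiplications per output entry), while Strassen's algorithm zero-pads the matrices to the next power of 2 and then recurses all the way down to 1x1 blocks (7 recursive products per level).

Matrix multiplication for 46x46 matrices:

Strassen's algorithm requires power-of-2 dimensions. Pad 46x46 to 64x64 (next power of 2).

Standard algorithm: 46^3 = 97336 multiplications
Strassen's algorithm: 7^(log2(64)) = 7^6 = 117649 multiplications
Difference: 97336 - 117649 = -20313 (Strassen uses MORE here due to padding overhead — for small or just-over-power-of-2 n, padding can outweigh the per-level savings)

Standard: 97336 multiplications (46^3). Strassen: 117649 multiplications (7^6, after padding to 64x64). Strassen reduces 8 recursive multiplications to 7 at each level.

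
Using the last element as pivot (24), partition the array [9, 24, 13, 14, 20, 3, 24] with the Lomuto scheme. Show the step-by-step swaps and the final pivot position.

Lomuto partition with pivot = 24:

Initial array: [9, 24, 13, 14, 20, 3, 24]

arr[0]=9 <= 24: swap with position 0, array becomes [9, 24, 13, 14, 20, 3, 24]
arr[1]=24 <= 24: swap with position 1, array becomes [9, 24, 13, 14, 20, 3, 24]
arr[2]=13 <= 24: swap with position 2, array becomes [9, 24, 13, 14, 20, 3, 24]
arr[3]=14 <= 24: swap with position 3, array becomes [9, 24, 13, 14, 20, 3, 24]
arr[4]=20 <= 24: swap with position 4, array becomes [9, 24, 13, 14, 20, 3, 24]
arr[5]=3 <= 24: swap with position 5, array becomes [9, 24, 13, 14, 20, 3, 24]

Place pivot at position 6: [9, 24, 13, 14, 20, 3, 24]
Pivot position: 6

After partitioning with pivot 24, the array becomes [9, 24, 13, 14, 20, 3, 24]. The pivot is placed at index 6. All elements to the left of the pivot are <= 24, and all elements to the right are > 24.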